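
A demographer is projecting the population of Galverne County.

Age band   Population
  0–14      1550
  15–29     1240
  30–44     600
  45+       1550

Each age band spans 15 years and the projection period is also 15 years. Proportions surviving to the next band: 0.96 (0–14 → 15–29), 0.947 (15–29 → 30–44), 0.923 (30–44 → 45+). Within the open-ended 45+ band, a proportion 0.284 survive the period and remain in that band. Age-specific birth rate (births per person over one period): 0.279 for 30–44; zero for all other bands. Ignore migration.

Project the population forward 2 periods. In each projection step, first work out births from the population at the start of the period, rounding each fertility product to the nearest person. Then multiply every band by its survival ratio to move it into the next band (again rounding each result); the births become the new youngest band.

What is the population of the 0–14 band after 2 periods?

328

— Period 1 —
Births: 600 * 0.279 = 167
15–29: 1550 * 0.96 = 1488
30–44: 1240 * 0.947 = 1174
45+: 600 * 0.923 + 1550 * 0.284 = 554 + 440 = 994
End of period: [167, 1488, 1174, 994]
— Period 2 —
Births: 1174 * 0.279 = 328
15–29: 167 * 0.96 = 160
30–44: 1488 * 0.947 = 1409
45+: 1174 * 0.923 + 994 * 0.284 = 1084 + 282 = 1366
End of period: [328, 160, 1409, 1366]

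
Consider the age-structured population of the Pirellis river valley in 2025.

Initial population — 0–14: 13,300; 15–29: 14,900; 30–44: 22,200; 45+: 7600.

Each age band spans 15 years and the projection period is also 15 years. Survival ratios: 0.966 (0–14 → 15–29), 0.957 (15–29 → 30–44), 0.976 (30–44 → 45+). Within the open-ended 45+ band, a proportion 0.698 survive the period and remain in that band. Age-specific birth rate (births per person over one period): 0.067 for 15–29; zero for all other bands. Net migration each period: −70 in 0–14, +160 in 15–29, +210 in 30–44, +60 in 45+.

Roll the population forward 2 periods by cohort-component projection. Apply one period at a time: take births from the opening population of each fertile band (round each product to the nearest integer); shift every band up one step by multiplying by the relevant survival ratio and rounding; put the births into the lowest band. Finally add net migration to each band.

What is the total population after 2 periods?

(Bands numbered youngest = 1 to oldest = 4.)
[period 1]
Births: 14900 * 0.067 = 998
Band 2: 13300 * 0.966 = 12848
Band 3: 14900 * 0.957 = 14259
Band 4: 22200 * 0.976 + 7600 * 0.698 = 21667 + 5305 = 26972
Net migration: Band 1 − 70 → 928; Band 2 + 160 → 13008; Band 3 + 210 → 14469; Band 4 + 60 → 27032
Population now: 0–14=928, 15–29=13008, 30–44=14469, 45+=27032
[period 2]
Births: 13008 * 0.067 = 872
Band 2: 928 * 0.966 = 896
Band 3: 13008 * 0.957 = 12449
Band 4: 14469 * 0.976 + 27032 * 0.698 = 14122 + 18868 = 32990
Net migration: Band 1 − 70 → 802; Band 2 + 160 → 1056; Band 3 + 210 → 12659; Band 4 + 60 → 33050
Population now: 0–14=802, 15–29=1056, 30–44=12659, 45+=33050
Total after period 2: 802 + 1056 + 12659 + 33050 = 47567

47567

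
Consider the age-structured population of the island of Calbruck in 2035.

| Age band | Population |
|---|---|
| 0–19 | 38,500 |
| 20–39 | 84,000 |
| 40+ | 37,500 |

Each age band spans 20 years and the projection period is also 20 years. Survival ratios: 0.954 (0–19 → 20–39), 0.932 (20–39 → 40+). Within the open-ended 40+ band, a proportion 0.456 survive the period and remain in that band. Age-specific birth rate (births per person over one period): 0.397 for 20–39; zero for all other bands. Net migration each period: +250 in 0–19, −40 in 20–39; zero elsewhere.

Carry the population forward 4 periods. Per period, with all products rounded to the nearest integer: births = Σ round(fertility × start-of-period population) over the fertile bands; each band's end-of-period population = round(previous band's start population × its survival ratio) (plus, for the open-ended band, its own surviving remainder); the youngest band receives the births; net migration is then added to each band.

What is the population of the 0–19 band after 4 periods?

5845

Numbering the bands 1..3 from youngest to oldest:
After projecting period 1:
Births: 84000 × 0.397 = 33348
Band 2: 38500 × 0.954 = 36729
Band 3: 84000 × 0.932 + 37500 × 0.456 = 78288 + 17100 = 95388
Net migration: Band 1 + 250 → 33598; Band 2 − 40 → 36689
→ [33598, 36689, 95388]
After projecting period 2:
Births: 36689 × 0.397 = 14566
Band 2: 33598 × 0.954 = 32052
Band 3: 36689 × 0.932 + 95388 × 0.456 = 34194 + 43497 = 77691
Net migration: Band 1 + 250 → 14816; Band 2 − 40 → 32012
→ [14816, 32012, 77691]
After projecting period 3:
Births: 32012 × 0.397 = 12709
Band 2: 14816 × 0.954 = 14134
Band 3: 32012 × 0.932 + 77691 × 0.456 = 29835 + 35427 = 65262
Net migration: Band 1 + 250 → 12959; Band 2 − 40 → 14094
→ [12959, 14094, 65262]
After projecting period 4:
Births: 14094 × 0.397 = 5595
Band 2: 12959 × 0.954 = 12363
Band 3: 14094 × 0.932 + 65262 × 0.456 = 13136 + 29759 = 42895
Net migration: Band 1 + 250 → 5845; Band 2 − 40 → 12323
→ [5845, 12323, 42895]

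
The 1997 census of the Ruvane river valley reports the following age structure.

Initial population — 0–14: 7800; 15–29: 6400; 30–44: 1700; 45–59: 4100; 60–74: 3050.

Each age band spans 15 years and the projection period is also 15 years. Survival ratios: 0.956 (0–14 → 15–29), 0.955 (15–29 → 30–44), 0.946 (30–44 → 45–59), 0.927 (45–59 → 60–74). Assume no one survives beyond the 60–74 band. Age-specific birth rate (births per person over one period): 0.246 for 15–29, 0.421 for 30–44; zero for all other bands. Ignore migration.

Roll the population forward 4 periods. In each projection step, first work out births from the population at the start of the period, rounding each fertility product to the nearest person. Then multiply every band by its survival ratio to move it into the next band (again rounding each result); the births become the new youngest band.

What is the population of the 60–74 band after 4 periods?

(Groups numbered youngest = 1 to oldest = 5.)
[period 1]
Births: 6400 * 0.246 = 1574  |  1700 * 0.421 = 716 → total 2290
Group 2: 7800 * 0.956 = 7457
Group 3: 6400 * 0.955 = 6112
Group 4: 1700 * 0.946 = 1608
Group 5: 4100 * 0.927 = 3801
Population now: 0–14=2290, 15–29=7457, 30–44=6112, 45–59=1608, 60–74=3801
[period 2]
Births: 7457 * 0.246 = 1834  |  6112 * 0.421 = 2573 → total 4407
Group 2: 2290 * 0.956 = 2189
Group 3: 7457 * 0.955 = 7121
Group 4: 6112 * 0.946 = 5782
Group 5: 1608 * 0.927 = 1491
Population now: 0–14=4407, 15–29=2189, 30–44=7121, 45–59=5782, 60–74=1491
[period 3]
Births: 2189 * 0.246 = 538  |  7121 * 0.421 = 2998 → total 3536
Group 2: 4407 * 0.956 = 4213
Group 3: 2189 * 0.955 = 2090
Group 4: 7121 * 0.946 = 6736
Group 5: 5782 * 0.927 = 5360
Population now: 0–14=3536, 15–29=4213, 30–44=2090, 45–59=6736, 60–74=5360
[period 4]
Births: 4213 * 0.246 = 1036  |  2090 * 0.421 = 880 → total 1916
Group 2: 3536 * 0.956 = 3380
Group 3: 4213 * 0.955 = 4023
Group 4: 2090 * 0.946 = 1977
Group 5: 6736 * 0.927 = 6244
Population now: 0–14=1916, 15–29=3380, 30–44=4023, 45–59=1977, 60–74=6244

6244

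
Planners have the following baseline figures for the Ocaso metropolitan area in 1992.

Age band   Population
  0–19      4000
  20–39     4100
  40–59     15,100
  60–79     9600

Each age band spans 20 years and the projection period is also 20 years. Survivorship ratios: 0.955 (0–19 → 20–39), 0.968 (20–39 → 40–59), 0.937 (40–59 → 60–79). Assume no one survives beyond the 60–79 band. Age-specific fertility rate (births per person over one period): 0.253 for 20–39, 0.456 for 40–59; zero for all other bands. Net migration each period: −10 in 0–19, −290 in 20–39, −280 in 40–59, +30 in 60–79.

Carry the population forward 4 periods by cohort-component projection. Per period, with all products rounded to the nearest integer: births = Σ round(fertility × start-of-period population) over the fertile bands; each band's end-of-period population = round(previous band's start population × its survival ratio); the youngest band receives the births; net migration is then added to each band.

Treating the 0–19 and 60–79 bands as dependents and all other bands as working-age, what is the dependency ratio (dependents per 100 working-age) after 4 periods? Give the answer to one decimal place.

Let group 1 be 0–19 through group 4 = 60–79.
Period 1:
Births: 4100 × 0.253 = 1037, 15100 × 0.456 = 6886 ⇒ total 7923
Group 2: 4000 × 0.955 = 3820
Group 3: 4100 × 0.968 = 3969
Group 4: 15100 × 0.937 = 14149
Net migration: Group 1 − 10 → 7913; Group 2 − 290 → 3530; Group 3 − 280 → 3689; Group 4 + 30 → 14179
→ [7913, 3530, 3689, 14179]
Period 2:
Births: 3530 × 0.253 = 893, 3689 × 0.456 = 1682 ⇒ total 2575
Group 2: 7913 × 0.955 = 7557
Group 3: 3530 × 0.968 = 3417
Group 4: 3689 × 0.937 = 3457
Net migration: Group 1 − 10 → 2565; Group 2 − 290 → 7267; Group 3 − 280 → 3137; Group 4 + 30 → 3487
→ [2565, 7267, 3137, 3487]
Period 3:
Births: 7267 × 0.253 = 1839, 3137 × 0.456 = 1430 ⇒ total 3269
Group 2: 2565 × 0.955 = 2450
Group 3: 7267 × 0.968 = 7034
Group 4: 3137 × 0.937 = 2939
Net migration: Group 1 − 10 → 3259; Group 2 − 290 → 2160; Group 3 − 280 → 6754; Group 4 + 30 → 2969
→ [3259, 2160, 6754, 2969]
Period 4:
Births: 2160 × 0.253 = 546, 6754 × 0.456 = 3080 ⇒ total 3626
Group 2: 3259 × 0.955 = 3112
Group 3: 2160 × 0.968 = 2091
Group 4: 6754 × 0.937 = 6328
Net migration: Group 1 − 10 → 3616; Group 2 − 290 → 2822; Group 3 − 280 → 1811; Group 4 + 30 → 6358
→ [3616, 2822, 1811, 6358]
Dependents (band 0–19 + band 60–79) = 3616 + 6358 = 9974; working-age = 4633; ratio = 9974/4633 × 100 = 215.3

215.3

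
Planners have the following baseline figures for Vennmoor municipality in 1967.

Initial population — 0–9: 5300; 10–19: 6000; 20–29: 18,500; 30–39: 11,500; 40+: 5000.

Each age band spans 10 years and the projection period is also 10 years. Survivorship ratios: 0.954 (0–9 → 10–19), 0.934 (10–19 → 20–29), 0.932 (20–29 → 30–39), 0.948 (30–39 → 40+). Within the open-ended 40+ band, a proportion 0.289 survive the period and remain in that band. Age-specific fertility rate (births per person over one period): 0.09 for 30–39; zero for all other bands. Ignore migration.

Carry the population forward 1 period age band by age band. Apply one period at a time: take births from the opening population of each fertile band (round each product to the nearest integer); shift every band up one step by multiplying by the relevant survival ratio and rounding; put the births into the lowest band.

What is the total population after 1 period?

41284

Numbering the groups 1..5 from youngest to oldest:
After projecting period 1:
Births: 11500 * 0.09 = 1035
Group 2: 5300 * 0.954 = 5056
Group 3: 6000 * 0.934 = 5604
Group 4: 18500 * 0.932 = 17242
Group 5: 11500 * 0.948 + 5000 * 0.289 = 10902 + 1445 = 12347
Giving 1035 / 5056 / 5604 / 17242 / 12347.
Total after period 1: 1035 + 5056 + 5604 + 17242 + 12347 = 41284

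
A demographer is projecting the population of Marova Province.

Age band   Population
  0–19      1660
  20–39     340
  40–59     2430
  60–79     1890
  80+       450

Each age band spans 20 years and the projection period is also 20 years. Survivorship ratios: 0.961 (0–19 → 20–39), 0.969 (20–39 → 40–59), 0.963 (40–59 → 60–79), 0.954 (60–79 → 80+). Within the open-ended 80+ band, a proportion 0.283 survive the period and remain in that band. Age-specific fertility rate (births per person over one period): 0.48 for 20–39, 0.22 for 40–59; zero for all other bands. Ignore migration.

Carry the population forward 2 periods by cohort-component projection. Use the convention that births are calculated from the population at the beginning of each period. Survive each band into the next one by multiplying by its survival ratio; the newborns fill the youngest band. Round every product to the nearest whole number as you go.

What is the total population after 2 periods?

— Period 1 —
Births: 340 × 0.48 = 163, 2430 × 0.22 = 535 ⇒ total 698
20–39: 1660 × 0.961 = 1595
40–59: 340 × 0.969 = 329
60–79: 2430 × 0.963 = 2340
80+: 1890 × 0.954 + 450 × 0.283 = 1803 + 127 = 1930
Population now: 0–19=698, 20–39=1595, 40–59=329, 60–79=2340, 80+=1930
— Period 2 —
Births: 1595 × 0.48 = 766, 329 × 0.22 = 72 ⇒ total 838
20–39: 698 × 0.961 = 671
40–59: 1595 × 0.969 = 1546
60–79: 329 × 0.963 = 317
80+: 2340 × 0.954 + 1930 × 0.283 = 2232 + 546 = 2778
Population now: 0–19=838, 20–39=671, 40–59=1546, 60–79=317, 80+=2778
Total after period 2: 838 + 671 + 1546 + 317 + 2778 = 6150

6150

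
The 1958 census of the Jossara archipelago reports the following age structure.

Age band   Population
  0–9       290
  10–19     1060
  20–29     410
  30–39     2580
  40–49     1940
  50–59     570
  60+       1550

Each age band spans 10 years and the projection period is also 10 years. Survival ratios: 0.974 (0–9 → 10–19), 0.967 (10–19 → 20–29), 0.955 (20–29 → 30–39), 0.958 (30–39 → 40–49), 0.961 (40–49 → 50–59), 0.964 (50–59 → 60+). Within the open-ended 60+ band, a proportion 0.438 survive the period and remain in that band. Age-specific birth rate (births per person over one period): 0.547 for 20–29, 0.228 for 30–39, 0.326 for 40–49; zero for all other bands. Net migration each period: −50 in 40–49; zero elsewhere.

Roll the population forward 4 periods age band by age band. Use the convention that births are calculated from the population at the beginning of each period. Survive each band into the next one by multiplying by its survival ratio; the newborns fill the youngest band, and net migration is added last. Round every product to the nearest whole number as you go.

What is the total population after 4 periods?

[period 1]
Births: 410 × 0.547 = 224, 2580 × 0.228 = 588, 1940 × 0.326 = 632 → 1444
10–19: 290 × 0.974 = 282
20–29: 1060 × 0.967 = 1025
30–39: 410 × 0.955 = 392
40–49: 2580 × 0.958 = 2472
50–59: 1940 × 0.961 = 1864
60+: 570 × 0.964 + 1550 × 0.438 = 549 + 679 = 1228
Net migration: 40–49 − 50 → 2422
Population now: 0–9=1444, 10–19=282, 20–29=1025, 30–39=392, 40–49=2422, 50–59=1864, 60+=1228
[period 2]
Births: 1025 × 0.547 = 561, 392 × 0.228 = 89, 2422 × 0.326 = 790 → 1440
10–19: 1444 × 0.974 = 1406
20–29: 282 × 0.967 = 273
30–39: 1025 × 0.955 = 979
40–49: 392 × 0.958 = 376
50–59: 2422 × 0.961 = 2328
60+: 1864 × 0.964 + 1228 × 0.438 = 1797 + 538 = 2335
Net migration: 40–49 − 50 → 326
Population now: 0–9=1440, 10–19=1406, 20–29=273, 30–39=979, 40–49=326, 50–59=2328, 60+=2335
[period 3]
Births: 273 × 0.547 = 149, 979 × 0.228 = 223, 326 × 0.326 = 106 → 478
10–19: 1440 × 0.974 = 1403
20–29: 1406 × 0.967 = 1360
30–39: 273 × 0.955 = 261
40–49: 979 × 0.958 = 938
50–59: 326 × 0.961 = 313
60+: 2328 × 0.964 + 2335 × 0.438 = 2244 + 1023 = 3267
Net migration: 40–49 − 50 → 888
Population now: 0–9=478, 10–19=1403, 20–29=1360, 30–39=261, 40–49=888, 50–59=313, 60+=3267
[period 4]
Births: 1360 × 0.547 = 744, 261 × 0.228 = 60, 888 × 0.326 = 289 → 1093
10–19: 478 × 0.974 = 466
20–29: 1403 × 0.967 = 1357
30–39: 1360 × 0.955 = 1299
40–49: 261 × 0.958 = 250
50–59: 888 × 0.961 = 853
60+: 313 × 0.964 + 3267 × 0.438 = 302 + 1431 = 1733
Net migration: 40–49 − 50 → 200
Population now: 0–9=1093, 10–19=466, 20–29=1357, 30–39=1299, 40–49=200, 50–59=853, 60+=1733
Total after period 4: 1093 + 466 + 1357 + 1299 + 200 + 853 + 1733 = 7001

7001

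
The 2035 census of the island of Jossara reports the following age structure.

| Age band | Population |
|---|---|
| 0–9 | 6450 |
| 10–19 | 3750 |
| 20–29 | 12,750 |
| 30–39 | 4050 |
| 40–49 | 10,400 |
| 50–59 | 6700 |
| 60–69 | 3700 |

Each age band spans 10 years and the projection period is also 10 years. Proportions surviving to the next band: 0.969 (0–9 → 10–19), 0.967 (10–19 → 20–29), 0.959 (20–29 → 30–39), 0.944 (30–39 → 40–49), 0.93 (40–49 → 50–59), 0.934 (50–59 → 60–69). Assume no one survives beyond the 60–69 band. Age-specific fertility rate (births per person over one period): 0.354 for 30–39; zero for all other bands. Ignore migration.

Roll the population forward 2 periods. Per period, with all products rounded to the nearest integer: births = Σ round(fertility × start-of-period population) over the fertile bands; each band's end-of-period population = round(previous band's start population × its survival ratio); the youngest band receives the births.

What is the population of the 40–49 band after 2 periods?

[period 1]
Births: 4050 × 0.354 = 1434
10–19: 6450 × 0.969 = 6250
20–29: 3750 × 0.967 = 3626
30–39: 12750 × 0.959 = 12227
40–49: 4050 × 0.944 = 3823
50–59: 10400 × 0.93 = 9672
60–69: 6700 × 0.934 = 6258
End of period: [1434, 6250, 3626, 12227, 3823, 9672, 6258]
[period 2]
Births: 12227 × 0.354 = 4328
10–19: 1434 × 0.969 = 1390
20–29: 6250 × 0.967 = 6044
30–39: 3626 × 0.959 = 3477
40–49: 12227 × 0.944 = 11542
50–59: 3823 × 0.93 = 3555
60–69: 9672 × 0.934 = 9034
End of period: [4328, 1390, 6044, 3477, 11542, 3555, 9034]

11542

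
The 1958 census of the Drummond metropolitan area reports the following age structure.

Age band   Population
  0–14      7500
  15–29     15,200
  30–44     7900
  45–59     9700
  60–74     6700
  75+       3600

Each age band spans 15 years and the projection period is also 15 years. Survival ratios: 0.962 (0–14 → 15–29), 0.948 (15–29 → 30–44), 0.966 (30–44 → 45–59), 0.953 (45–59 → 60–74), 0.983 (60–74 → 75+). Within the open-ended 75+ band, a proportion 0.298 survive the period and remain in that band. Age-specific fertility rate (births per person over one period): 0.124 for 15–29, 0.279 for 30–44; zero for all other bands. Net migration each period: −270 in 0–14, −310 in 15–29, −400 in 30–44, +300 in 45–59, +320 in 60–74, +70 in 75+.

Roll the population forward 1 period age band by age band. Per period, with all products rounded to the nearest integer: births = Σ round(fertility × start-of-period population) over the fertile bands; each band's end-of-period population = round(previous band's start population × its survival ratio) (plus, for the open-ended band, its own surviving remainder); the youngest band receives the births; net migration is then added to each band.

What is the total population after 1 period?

49958

Period 1:
Births: 15200 × 0.124 = 1885, 7900 × 0.279 = 2204 → 4089
15–29: 7500 × 0.962 = 7215
30–44: 15200 × 0.948 = 14410
45–59: 7900 × 0.966 = 7631
60–74: 9700 × 0.953 = 9244
75+: 6700 × 0.983 + 3600 × 0.298 = 6586 + 1073 = 7659
Net migration: 0–14 − 270 → 3819; 15–29 − 310 → 6905; 30–44 − 400 → 14010; 45–59 + 300 → 7931; 60–74 + 320 → 9564; 75+ + 70 → 7729
Giving 3819 / 6905 / 14010 / 7931 / 9564 / 7729.
Total after period 1: 3819 + 6905 + 14010 + 7931 + 9564 + 7729 = 49958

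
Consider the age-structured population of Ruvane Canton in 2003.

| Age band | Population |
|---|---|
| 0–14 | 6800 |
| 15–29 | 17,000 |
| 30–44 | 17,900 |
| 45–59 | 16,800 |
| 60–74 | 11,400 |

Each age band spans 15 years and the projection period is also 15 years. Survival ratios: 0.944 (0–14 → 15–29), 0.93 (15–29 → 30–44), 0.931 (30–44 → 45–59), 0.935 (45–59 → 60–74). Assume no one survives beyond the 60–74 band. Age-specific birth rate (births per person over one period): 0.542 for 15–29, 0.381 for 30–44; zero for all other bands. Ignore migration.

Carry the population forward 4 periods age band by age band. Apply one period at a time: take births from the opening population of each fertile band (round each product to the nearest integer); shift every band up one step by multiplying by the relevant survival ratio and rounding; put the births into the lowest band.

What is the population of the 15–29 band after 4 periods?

9892

(Bands numbered youngest = 1 to oldest = 5.)
— Period 1 —
Births: 17000 × 0.542 = 9214, 17900 × 0.381 = 6820 → total 16034
Band 2: 6800 × 0.944 = 6419
Band 3: 17000 × 0.93 = 15810
Band 4: 17900 × 0.931 = 16665
Band 5: 16800 × 0.935 = 15708
Giving 16034 / 6419 / 15810 / 16665 / 15708.
— Period 2 —
Births: 6419 × 0.542 = 3479, 15810 × 0.381 = 6024 → total 9503
Band 2: 16034 × 0.944 = 15136
Band 3: 6419 × 0.93 = 5970
Band 4: 15810 × 0.931 = 14719
Band 5: 16665 × 0.935 = 15582
Giving 9503 / 15136 / 5970 / 14719 / 15582.
— Period 3 —
Births: 15136 × 0.542 = 8204, 5970 × 0.381 = 2275 → total 10479
Band 2: 9503 × 0.944 = 8971
Band 3: 15136 × 0.93 = 14076
Band 4: 5970 × 0.931 = 5558
Band 5: 14719 × 0.935 = 13762
Giving 10479 / 8971 / 14076 / 5558 / 13762.
— Period 4 —
Births: 8971 × 0.542 = 4862, 14076 × 0.381 = 5363 → total 10225
Band 2: 10479 × 0.944 = 9892
Band 3: 8971 × 0.93 = 8343
Band 4: 14076 × 0.931 = 13105
Band 5: 5558 × 0.935 = 5197
Giving 10225 / 9892 / 8343 / 13105 / 5197.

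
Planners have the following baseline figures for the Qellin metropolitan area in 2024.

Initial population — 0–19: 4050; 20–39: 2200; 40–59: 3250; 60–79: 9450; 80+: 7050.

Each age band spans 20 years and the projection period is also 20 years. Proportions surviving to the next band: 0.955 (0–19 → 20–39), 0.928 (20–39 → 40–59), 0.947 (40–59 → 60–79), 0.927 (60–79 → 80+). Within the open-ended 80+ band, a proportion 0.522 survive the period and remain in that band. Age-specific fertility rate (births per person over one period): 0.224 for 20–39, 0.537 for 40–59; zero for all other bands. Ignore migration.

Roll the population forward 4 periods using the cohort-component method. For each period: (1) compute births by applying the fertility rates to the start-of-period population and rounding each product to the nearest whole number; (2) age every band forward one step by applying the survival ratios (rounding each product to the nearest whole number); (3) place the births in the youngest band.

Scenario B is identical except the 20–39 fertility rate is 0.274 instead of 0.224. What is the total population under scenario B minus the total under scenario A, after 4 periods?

Let group 1 be 0–19 through group 5 = 80+.
Period 1.
Births: 2200 × 0.224 = 493  |  3250 × 0.537 = 1745 ⇒ total 2238
Group 2: 4050 × 0.955 = 3868
Group 3: 2200 × 0.928 = 2042
Group 4: 3250 × 0.947 = 3078
Group 5: 9450 × 0.927 + 7050 × 0.522 = 8760 + 3680 = 12440
Giving 2238 / 3868 / 2042 / 3078 / 12440.
Period 2.
Births: 3868 × 0.224 = 866  |  2042 × 0.537 = 1097 ⇒ total 1963
Group 2: 2238 × 0.955 = 2137
Group 3: 3868 × 0.928 = 3590
Group 4: 2042 × 0.947 = 1934
Group 5: 3078 × 0.927 + 12440 × 0.522 = 2853 + 6494 = 9347
Giving 1963 / 2137 / 3590 / 1934 / 9347.
Period 3.
Births: 2137 × 0.224 = 479  |  3590 × 0.537 = 1928 ⇒ total 2407
Group 2: 1963 × 0.955 = 1875
Group 3: 2137 × 0.928 = 1983
Group 4: 3590 × 0.947 = 3400
Group 5: 1934 × 0.927 + 9347 × 0.522 = 1793 + 4879 = 6672
Giving 2407 / 1875 / 1983 / 3400 / 6672.
Period 4.
Births: 1875 × 0.224 = 420  |  1983 × 0.537 = 1065 ⇒ total 1485
Group 2: 2407 × 0.955 = 2299
Group 3: 1875 × 0.928 = 1740
Group 4: 1983 × 0.947 = 1878
Group 5: 3400 × 0.927 + 6672 × 0.522 = 3152 + 3483 = 6635
Giving 1485 / 2299 / 1740 / 1878 / 6635.
Scenario A total after 4 periods: 14037
Scenario B projection —
Period 1.
Births: 2200 × 0.274 = 603  |  3250 × 0.537 = 1745 ⇒ total 2348
Group 2: 4050 × 0.955 = 3868
Group 3: 2200 × 0.928 = 2042
Group 4: 3250 × 0.947 = 3078
Group 5: 9450 × 0.927 + 7050 × 0.522 = 8760 + 3680 = 12440
Giving 2348 / 3868 / 2042 / 3078 / 12440.
Period 2.
Births: 3868 × 0.274 = 1060  |  2042 × 0.537 = 1097 ⇒ total 2157
Group 2: 2348 × 0.955 = 2242
Group 3: 3868 × 0.928 = 3590
Group 4: 2042 × 0.947 = 1934
Group 5: 3078 × 0.927 + 12440 × 0.522 = 2853 + 6494 = 9347
Giving 2157 / 2242 / 3590 / 1934 / 9347.
Period 3.
Births: 2242 × 0.274 = 614  |  3590 × 0.537 = 1928 ⇒ total 2542
Group 2: 2157 × 0.955 = 2060
Group 3: 2242 × 0.928 = 2081
Group 4: 3590 × 0.947 = 3400
Group 5: 1934 × 0.927 + 9347 × 0.522 = 1793 + 4879 = 6672
Giving 2542 / 2060 / 2081 / 3400 / 6672.
Period 4.
Births: 2060 × 0.274 = 564  |  2081 × 0.537 = 1117 ⇒ total 1681
Group 2: 2542 × 0.955 = 2428
Group 3: 2060 × 0.928 = 1912
Group 4: 2081 × 0.947 = 1971
Group 5: 3400 × 0.927 + 6672 × 0.522 = 3152 + 3483 = 6635
Giving 1681 / 2428 / 1912 / 1971 / 6635.
Scenario B total after 4 periods: 14627
Difference B − A = 14627 − 14037 = 590

590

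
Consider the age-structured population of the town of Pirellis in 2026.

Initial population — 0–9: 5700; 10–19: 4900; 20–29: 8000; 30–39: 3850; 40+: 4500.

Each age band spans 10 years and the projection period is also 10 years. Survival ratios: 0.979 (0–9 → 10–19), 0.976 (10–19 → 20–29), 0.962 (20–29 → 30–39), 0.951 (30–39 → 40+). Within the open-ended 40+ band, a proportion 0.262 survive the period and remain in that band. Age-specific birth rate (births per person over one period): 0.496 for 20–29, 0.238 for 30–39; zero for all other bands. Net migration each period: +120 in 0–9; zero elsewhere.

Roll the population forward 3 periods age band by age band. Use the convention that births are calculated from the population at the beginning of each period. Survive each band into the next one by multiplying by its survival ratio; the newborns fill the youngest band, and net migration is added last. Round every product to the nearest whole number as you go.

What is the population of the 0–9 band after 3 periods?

Call the groups 1 to 5, youngest first.
— Period 1 —
Births: 8000 * 0.496 = 3968, 3850 * 0.238 = 916 — total 4884
Group 2: 5700 * 0.979 = 5580
Group 3: 4900 * 0.976 = 4782
Group 4: 8000 * 0.962 = 7696
Group 5: 3850 * 0.951 + 4500 * 0.262 = 3661 + 1179 = 4840
Net migration: Group 1 + 120 → 5004
End of period: [5004, 5580, 4782, 7696, 4840]
— Period 2 —
Births: 4782 * 0.496 = 2372, 7696 * 0.238 = 1832 — total 4204
Group 2: 5004 * 0.979 = 4899
Group 3: 5580 * 0.976 = 5446
Group 4: 4782 * 0.962 = 4600
Group 5: 7696 * 0.951 + 4840 * 0.262 = 7319 + 1268 = 8587
Net migration: Group 1 + 120 → 4324
End of period: [4324, 4899, 5446, 4600, 8587]
— Period 3 —
Births: 5446 * 0.496 = 2701, 4600 * 0.238 = 1095 — total 3796
Group 2: 4324 * 0.979 = 4233
Group 3: 4899 * 0.976 = 4781
Group 4: 5446 * 0.962 = 5239
Group 5: 4600 * 0.951 + 8587 * 0.262 = 4375 + 2250 = 6625
Net migration: Group 1 + 120 → 3916
End of period: [3916, 4233, 4781, 5239, 6625]

3916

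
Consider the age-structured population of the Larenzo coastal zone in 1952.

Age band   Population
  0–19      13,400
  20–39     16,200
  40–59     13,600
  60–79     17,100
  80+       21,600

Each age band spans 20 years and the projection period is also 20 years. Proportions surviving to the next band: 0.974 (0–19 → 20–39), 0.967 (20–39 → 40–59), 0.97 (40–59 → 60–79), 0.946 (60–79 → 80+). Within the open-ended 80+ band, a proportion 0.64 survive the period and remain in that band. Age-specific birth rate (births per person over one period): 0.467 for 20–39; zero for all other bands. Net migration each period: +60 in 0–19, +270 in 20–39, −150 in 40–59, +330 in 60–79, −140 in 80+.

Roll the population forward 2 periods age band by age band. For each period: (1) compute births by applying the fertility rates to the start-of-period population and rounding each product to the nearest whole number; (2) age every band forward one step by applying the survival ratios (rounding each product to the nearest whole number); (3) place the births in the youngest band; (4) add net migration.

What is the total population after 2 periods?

[period 1]
Births: 16200 × 0.467 = 7565
20–39: 13400 × 0.974 = 13052
40–59: 16200 × 0.967 = 15665
60–79: 13600 × 0.97 = 13192
80+: 17100 × 0.946 + 21600 × 0.64 = 16177 + 13824 = 30001
Net migration: 0–19 + 60 → 7625; 20–39 + 270 → 13322; 40–59 − 150 → 15515; 60–79 + 330 → 13522; 80+ − 140 → 29861
End of period: [7625, 13322, 15515, 13522, 29861]
[period 2]
Births: 13322 × 0.467 = 6221
20–39: 7625 × 0.974 = 7427
40–59: 13322 × 0.967 = 12882
60–79: 15515 × 0.97 = 15050
80+: 13522 × 0.946 + 29861 × 0.64 = 12792 + 19111 = 31903
Net migration: 0–19 + 60 → 6281; 20–39 + 270 → 7697; 40–59 − 150 → 12732; 60–79 + 330 → 15380; 80+ − 140 → 31763
End of period: [6281, 7697, 12732, 15380, 31763]
Total after period 2: 6281 + 7697 + 12732 + 15380 + 31763 = 73853

73853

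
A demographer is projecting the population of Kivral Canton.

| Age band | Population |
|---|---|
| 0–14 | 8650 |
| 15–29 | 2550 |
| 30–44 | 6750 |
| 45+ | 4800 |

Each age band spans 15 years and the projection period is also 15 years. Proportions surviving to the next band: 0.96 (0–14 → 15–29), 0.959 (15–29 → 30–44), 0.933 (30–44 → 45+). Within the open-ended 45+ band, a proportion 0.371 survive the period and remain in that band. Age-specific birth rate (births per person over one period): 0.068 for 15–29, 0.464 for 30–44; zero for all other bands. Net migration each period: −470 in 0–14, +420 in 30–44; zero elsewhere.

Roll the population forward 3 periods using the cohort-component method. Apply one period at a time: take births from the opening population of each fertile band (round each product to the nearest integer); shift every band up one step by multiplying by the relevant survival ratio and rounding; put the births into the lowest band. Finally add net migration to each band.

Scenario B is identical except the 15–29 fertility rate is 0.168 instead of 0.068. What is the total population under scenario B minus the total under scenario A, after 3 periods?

1344

— Period 1 —
Births: 2550 × 0.068 = 173 ; 6750 × 0.464 = 3132 → total 3305
15–29: 8650 × 0.96 = 8304
30–44: 2550 × 0.959 = 2445
45+: 6750 × 0.933 + 4800 × 0.371 = 6298 + 1781 = 8079
Net migration: 0–14 − 470 → 2835; 30–44 + 420 → 2865
Giving 2835 / 8304 / 2865 / 8079.
— Period 2 —
Births: 8304 × 0.068 = 565 ; 2865 × 0.464 = 1329 → total 1894
15–29: 2835 × 0.96 = 2722
30–44: 8304 × 0.959 = 7964
45+: 2865 × 0.933 + 8079 × 0.371 = 2673 + 2997 = 5670
Net migration: 0–14 − 470 → 1424; 30–44 + 420 → 8384
Giving 1424 / 2722 / 8384 / 5670.
— Period 3 —
Births: 2722 × 0.068 = 185 ; 8384 × 0.464 = 3890 → total 4075
15–29: 1424 × 0.96 = 1367
30–44: 2722 × 0.959 = 2610
45+: 8384 × 0.933 + 5670 × 0.371 = 7822 + 2104 = 9926
Net migration: 0–14 − 470 → 3605; 30–44 + 420 → 3030
Giving 3605 / 1367 / 3030 / 9926.
Scenario A total after 3 periods: 17928
Scenario B projection —
— Period 1 —
Births: 2550 × 0.168 = 428 ; 6750 × 0.464 = 3132 → total 3560
15–29: 8650 × 0.96 = 8304
30–44: 2550 × 0.959 = 2445
45+: 6750 × 0.933 + 4800 × 0.371 = 6298 + 1781 = 8079
Net migration: 0–14 − 470 → 3090; 30–44 + 420 → 2865
Giving 3090 / 8304 / 2865 / 8079.
— Period 2 —
Births: 8304 × 0.168 = 1395 ; 2865 × 0.464 = 1329 → total 2724
15–29: 3090 × 0.96 = 2966
30–44: 8304 × 0.959 = 7964
45+: 2865 × 0.933 + 8079 × 0.371 = 2673 + 2997 = 5670
Net migration: 0–14 − 470 → 2254; 30–44 + 420 → 8384
Giving 2254 / 2966 / 8384 / 5670.
— Period 3 —
Births: 2966 × 0.168 = 498 ; 8384 × 0.464 = 3890 → total 4388
15–29: 2254 × 0.96 = 2164
30–44: 2966 × 0.959 = 2844
45+: 8384 × 0.933 + 5670 × 0.371 = 7822 + 2104 = 9926
Net migration: 0–14 − 470 → 3918; 30–44 + 420 → 3264
Giving 3918 / 2164 / 3264 / 9926.
Scenario B total after 3 periods: 19272
Difference B − A = 19272 − 17928 = 1344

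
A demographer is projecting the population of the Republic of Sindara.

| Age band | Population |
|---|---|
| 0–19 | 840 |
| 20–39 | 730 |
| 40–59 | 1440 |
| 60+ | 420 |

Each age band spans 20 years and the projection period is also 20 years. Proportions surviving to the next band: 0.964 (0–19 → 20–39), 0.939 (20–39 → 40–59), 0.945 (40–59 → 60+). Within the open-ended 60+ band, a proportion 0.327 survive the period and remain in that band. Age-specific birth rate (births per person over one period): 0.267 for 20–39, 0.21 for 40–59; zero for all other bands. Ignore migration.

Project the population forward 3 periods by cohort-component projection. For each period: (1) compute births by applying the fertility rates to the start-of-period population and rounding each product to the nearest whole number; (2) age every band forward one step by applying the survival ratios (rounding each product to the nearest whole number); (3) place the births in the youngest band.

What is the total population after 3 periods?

Call the bands 1 to 4, youngest first.
[period 1]
Births: 730 × 0.267 = 195 ; 1440 × 0.21 = 302 → 497
Band 2: 840 × 0.964 = 810
Band 3: 730 × 0.939 = 685
Band 4: 1440 × 0.945 + 420 × 0.327 = 1361 + 137 = 1498
Population now: 0–19=497, 20–39=810, 40–59=685, 60+=1498
[period 2]
Births: 810 × 0.267 = 216 ; 685 × 0.21 = 144 → 360
Band 2: 497 × 0.964 = 479
Band 3: 810 × 0.939 = 761
Band 4: 685 × 0.945 + 1498 × 0.327 = 647 + 490 = 1137
Population now: 0–19=360, 20–39=479, 40–59=761, 60+=1137
[period 3]
Births: 479 × 0.267 = 128 ; 761 × 0.21 = 160 → 288
Band 2: 360 × 0.964 = 347
Band 3: 479 × 0.939 = 450
Band 4: 761 × 0.945 + 1137 × 0.327 = 719 + 372 = 1091
Population now: 0–19=288, 20–39=347, 40–59=450, 60+=1091
Total after period 3: 288 + 347 + 450 + 1091 = 2176

2176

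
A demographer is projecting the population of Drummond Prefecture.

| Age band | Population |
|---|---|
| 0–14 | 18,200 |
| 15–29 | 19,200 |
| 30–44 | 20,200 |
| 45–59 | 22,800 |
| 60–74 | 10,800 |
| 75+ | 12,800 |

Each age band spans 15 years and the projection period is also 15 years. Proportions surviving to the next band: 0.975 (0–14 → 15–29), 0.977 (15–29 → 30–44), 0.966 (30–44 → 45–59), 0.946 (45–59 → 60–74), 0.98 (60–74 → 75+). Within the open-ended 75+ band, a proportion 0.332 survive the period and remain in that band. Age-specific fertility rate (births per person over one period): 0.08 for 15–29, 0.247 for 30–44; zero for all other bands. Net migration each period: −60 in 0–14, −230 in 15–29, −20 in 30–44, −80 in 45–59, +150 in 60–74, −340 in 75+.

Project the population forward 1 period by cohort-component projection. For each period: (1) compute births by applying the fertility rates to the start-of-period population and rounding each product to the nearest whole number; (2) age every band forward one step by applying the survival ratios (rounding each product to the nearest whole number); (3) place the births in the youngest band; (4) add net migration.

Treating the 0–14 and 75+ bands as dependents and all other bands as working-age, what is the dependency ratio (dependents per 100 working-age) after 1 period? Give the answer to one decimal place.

— Period 1 —
Births: 19200 × 0.08 = 1536 ; 20200 × 0.247 = 4989 — total 6525
15–29: 18200 × 0.975 = 17745
30–44: 19200 × 0.977 = 18758
45–59: 20200 × 0.966 = 19513
60–74: 22800 × 0.946 = 21569
75+: 10800 × 0.98 + 12800 × 0.332 = 10584 + 4250 = 14834
Net migration: 0–14 − 60 → 6465; 15–29 − 230 → 17515; 30–44 − 20 → 18738; 45–59 − 80 → 19433; 60–74 + 150 → 21719; 75+ − 340 → 14494
→ [6465, 17515, 18738, 19433, 21719, 14494]
Dependents (band 0–14 + band 75+) = 6465 + 14494 = 20959; working-age = 77405; ratio = 20959/77405 × 100 = 27.1

27.1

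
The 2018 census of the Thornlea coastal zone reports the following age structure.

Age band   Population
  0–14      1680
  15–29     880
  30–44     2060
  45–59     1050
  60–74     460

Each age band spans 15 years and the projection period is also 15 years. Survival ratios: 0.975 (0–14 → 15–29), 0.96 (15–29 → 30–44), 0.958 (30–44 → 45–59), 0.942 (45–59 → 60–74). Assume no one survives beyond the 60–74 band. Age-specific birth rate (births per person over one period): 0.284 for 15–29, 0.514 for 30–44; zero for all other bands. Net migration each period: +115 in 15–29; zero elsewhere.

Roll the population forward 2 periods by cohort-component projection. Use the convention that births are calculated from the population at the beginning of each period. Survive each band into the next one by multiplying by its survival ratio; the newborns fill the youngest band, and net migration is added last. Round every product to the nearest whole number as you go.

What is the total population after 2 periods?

6675

Let group 1 be 0–14 through group 5 = 60–74.
After projecting period 1:
Births: 880 × 0.284 = 250  |  2060 × 0.514 = 1059 — total 1309
Group 2: 1680 × 0.975 = 1638
Group 3: 880 × 0.96 = 845
Group 4: 2060 × 0.958 = 1973
Group 5: 1050 × 0.942 = 989
Net migration: Group 2 + 115 → 1753
Population now: 0–14=1309, 15–29=1753, 30–44=845, 45–59=1973, 60–74=989
After projecting period 2:
Births: 1753 × 0.284 = 498  |  845 × 0.514 = 434 — total 932
Group 2: 1309 × 0.975 = 1276
Group 3: 1753 × 0.96 = 1683
Group 4: 845 × 0.958 = 810
Group 5: 1973 × 0.942 = 1859
Net migration: Group 2 + 115 → 1391
Population now: 0–14=932, 15–29=1391, 30–44=1683, 45–59=810, 60–74=1859
Total after period 2: 932 + 1391 + 1683 + 810 + 1859 = 6675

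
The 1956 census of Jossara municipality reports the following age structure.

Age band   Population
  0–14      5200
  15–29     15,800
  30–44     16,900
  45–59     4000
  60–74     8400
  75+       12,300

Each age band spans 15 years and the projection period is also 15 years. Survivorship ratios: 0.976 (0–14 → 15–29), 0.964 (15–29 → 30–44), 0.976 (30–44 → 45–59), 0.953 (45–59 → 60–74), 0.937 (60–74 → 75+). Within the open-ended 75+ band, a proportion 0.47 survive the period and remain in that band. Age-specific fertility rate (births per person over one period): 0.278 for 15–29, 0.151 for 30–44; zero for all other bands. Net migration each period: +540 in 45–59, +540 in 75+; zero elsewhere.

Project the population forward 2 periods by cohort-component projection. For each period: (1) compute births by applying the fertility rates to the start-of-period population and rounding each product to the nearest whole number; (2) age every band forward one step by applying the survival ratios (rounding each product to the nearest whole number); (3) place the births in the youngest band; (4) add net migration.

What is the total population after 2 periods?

Period 1:
Births: 15800 × 0.278 = 4392, 16900 × 0.151 = 2552 → 6944
15–29: 5200 × 0.976 = 5075
30–44: 15800 × 0.964 = 15231
45–59: 16900 × 0.976 = 16494
60–74: 4000 × 0.953 = 3812
75+: 8400 × 0.937 + 12300 × 0.47 = 7871 + 5781 = 13652
Net migration: 45–59 + 540 → 17034; 75+ + 540 → 14192
→ [6944, 5075, 15231, 17034, 3812, 14192]
Period 2:
Births: 5075 × 0.278 = 1411, 15231 × 0.151 = 2300 → 3711
15–29: 6944 × 0.976 = 6777
30–44: 5075 × 0.964 = 4892
45–59: 15231 × 0.976 = 14865
60–74: 17034 × 0.953 = 16233
75+: 3812 × 0.937 + 14192 × 0.47 = 3572 + 6670 = 10242
Net migration: 45–59 + 540 → 15405; 75+ + 540 → 10782
→ [3711, 6777, 4892, 15405, 16233, 10782]
Total after period 2: 3711 + 6777 + 4892 + 15405 + 16233 + 10782 = 57800

57800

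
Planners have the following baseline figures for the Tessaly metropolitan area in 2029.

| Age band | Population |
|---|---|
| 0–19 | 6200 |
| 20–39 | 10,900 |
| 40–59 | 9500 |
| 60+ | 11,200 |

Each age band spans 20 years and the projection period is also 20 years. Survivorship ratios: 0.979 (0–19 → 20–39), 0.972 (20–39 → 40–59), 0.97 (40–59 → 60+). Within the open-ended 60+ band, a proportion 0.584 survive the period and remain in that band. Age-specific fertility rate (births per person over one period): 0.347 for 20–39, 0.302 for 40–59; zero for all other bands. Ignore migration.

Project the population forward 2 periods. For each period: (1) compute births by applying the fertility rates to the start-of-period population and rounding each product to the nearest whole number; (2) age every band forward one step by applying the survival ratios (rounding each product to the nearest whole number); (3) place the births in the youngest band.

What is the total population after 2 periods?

37196

After projecting period 1:
Births: 10900 × 0.347 = 3782 ; 9500 × 0.302 = 2869 → 6651
20–39: 6200 × 0.979 = 6070
40–59: 10900 × 0.972 = 10595
60+: 9500 × 0.97 + 11200 × 0.584 = 9215 + 6541 = 15756
→ [6651, 6070, 10595, 15756]
After projecting period 2:
Births: 6070 × 0.347 = 2106 ; 10595 × 0.302 = 3200 → 5306
20–39: 6651 × 0.979 = 6511
40–59: 6070 × 0.972 = 5900
60+: 10595 × 0.97 + 15756 × 0.584 = 10277 + 9202 = 19479
→ [5306, 6511, 5900, 19479]
Total after period 2: 5306 + 6511 + 5900 + 19479 = 37196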